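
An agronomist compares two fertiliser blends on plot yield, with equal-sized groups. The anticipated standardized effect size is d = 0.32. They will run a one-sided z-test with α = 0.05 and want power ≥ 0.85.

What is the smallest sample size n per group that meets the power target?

Set Φ(δ − 1.645) = 0.85; then δ − 1.645 = Φ⁻¹(0.85) = 1.036, giving δ = 2.681.
δ = d·√(n/2) ⇒ n = 2(δ/d)² = 2 × (2.681 / 0.32)² = 140.42.
Round up to the next whole unit.

n = 141 per group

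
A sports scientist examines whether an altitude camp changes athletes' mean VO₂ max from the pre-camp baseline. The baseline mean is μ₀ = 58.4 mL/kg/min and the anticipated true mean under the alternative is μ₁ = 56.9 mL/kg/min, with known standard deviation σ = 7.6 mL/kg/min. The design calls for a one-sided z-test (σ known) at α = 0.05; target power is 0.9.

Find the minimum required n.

Standardized effect: d = |μ₁ − μ₀| / σ = |56.9 − 58.4| / 7.6 = 0.1974
For power 0.9 need Φ(δ − z_{0.05}) = 0.9, so δ = z_{0.05} + z_{0.10} = 1.645 + 1.282 = 2.926.
δ = d·√n ⇒ n = (δ/d)² = (2.926 / 0.1974)² = 219.84.
Rounding up, n = 220.

n = 220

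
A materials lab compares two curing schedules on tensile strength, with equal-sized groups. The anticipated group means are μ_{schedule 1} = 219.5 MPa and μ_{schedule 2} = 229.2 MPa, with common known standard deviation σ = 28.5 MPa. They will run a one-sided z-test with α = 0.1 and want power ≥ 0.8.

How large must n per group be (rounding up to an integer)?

n = 78 per group

Standardized effect: d = |μ_{schedule 1} − μ_{schedule 2}| / σ = |219.5 − 229.2| / 28.5 = 0.3404
Set Φ(δ − 1.282) = 0.8; then δ − 1.282 = Φ⁻¹(0.8) = 0.842, giving δ = 2.123.
δ = d·√(n/2) ⇒ n = 2(δ/d)² = 2 × (2.123 / 0.3404)² = 77.83.
Rounding up, n = 78 per group.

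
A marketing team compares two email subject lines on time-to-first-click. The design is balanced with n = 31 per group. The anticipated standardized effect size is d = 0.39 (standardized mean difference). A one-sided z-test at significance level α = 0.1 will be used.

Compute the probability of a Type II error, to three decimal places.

β ≈ 0.400

Noncentrality parameter: δ = d·√(n/2) = 0.39 × √(31/2) = 1.5354
One-sided α = 0.1 → critical value z_{0.1} = 1.282.
Power = P(Z > 1.282 − δ) = Φ(0.254) = 0.6002.
Type II error: β = 1 − power = 1 − 0.6002 = 0.3998.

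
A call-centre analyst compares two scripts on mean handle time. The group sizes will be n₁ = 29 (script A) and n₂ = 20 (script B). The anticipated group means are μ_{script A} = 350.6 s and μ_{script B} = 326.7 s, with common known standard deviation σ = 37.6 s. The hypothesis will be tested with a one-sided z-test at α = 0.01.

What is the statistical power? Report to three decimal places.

Standardized effect: d = |μ_{script A} − μ_{script B}| / σ = |350.6 − 326.7| / 37.6 = 0.6356
Noncentrality parameter: δ = d / √(1/n₁ + 1/n₂) = 0.6356 / √(1/29 + 1/20) = 2.1869
Critical value for a one-sided test at α = 0.01: z_α = 2.326.
Power = P(Z > 2.326 − δ) = Φ(-0.139) = 0.4445.

Power ≈ 0.445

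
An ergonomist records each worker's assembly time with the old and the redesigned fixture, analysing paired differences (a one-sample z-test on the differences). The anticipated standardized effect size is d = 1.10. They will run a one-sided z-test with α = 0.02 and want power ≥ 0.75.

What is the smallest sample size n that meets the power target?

n = 7

Set Φ(δ − 2.054) = 0.75; then δ − 2.054 = Φ⁻¹(0.75) = 0.674, giving δ = 2.728.
δ = d·√n ⇒ n = (δ/d)² = (2.728 / 1.10)² = 6.15.
Round up to the next whole unit.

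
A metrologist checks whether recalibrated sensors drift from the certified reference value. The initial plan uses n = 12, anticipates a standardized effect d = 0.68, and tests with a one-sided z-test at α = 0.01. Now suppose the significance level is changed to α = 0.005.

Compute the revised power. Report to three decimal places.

Power ≈ 0.413

δ = d·√n = 0.68 × √12 = 2.3556 (unchanged). New critical value: z_{0.005} = 2.576.
Revised power = P(Z > 2.576 − δ) = Φ(-0.220) = 0.4128.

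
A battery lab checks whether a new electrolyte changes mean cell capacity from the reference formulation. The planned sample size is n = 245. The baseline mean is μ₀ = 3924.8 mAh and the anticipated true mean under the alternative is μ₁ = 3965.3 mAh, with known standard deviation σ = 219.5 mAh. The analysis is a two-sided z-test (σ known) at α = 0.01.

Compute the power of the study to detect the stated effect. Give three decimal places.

Power ≈ 0.623

Standardized effect: d = |μ₁ − μ₀| / σ = |3965.3 − 3924.8| / 219.5 = 0.1845
Noncentrality parameter: δ = d·√n = 0.1845 × √245 = 2.8880
Critical value for a two-sided test at α = 0.01: z_{α/2} = 2.576.
Power = Φ(δ − 2.576) + Φ(−δ − 2.576) = Φ(0.312) + Φ(-5.464) = 0.6226 + 0.0000 = 0.6226.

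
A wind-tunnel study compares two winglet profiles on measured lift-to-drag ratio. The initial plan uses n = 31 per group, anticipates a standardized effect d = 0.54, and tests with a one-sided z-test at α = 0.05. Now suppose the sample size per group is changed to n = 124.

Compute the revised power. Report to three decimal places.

Power ≈ 0.995

With n = 124 per group: δ = d·√(n/2) = 0.54 × √(124/2) = 4.2520. Critical value z_{0.05} = 1.645.
Revised power = P(Z > 1.645 − δ) = Φ(2.607) = 0.9954.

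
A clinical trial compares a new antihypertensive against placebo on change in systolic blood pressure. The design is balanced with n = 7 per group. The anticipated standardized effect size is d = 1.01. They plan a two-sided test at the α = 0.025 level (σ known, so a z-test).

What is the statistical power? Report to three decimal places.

Noncentrality parameter: λ = d·√(n/2) = 1.01 × √(7/2) = 1.8895
Two-sided α = 0.025 → critical value z_{0.0125} = 2.241.
Power = Φ(λ − 2.241) + Φ(−λ − 2.241) = Φ(-0.352) + Φ(-4.131) = 0.3625 + 0.0000 = 0.3625.

Power ≈ 0.362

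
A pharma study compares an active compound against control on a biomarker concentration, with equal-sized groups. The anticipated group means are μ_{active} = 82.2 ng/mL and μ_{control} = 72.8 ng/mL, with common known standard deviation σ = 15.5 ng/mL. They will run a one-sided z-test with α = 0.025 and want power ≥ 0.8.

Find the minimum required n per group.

n = 43 per group

Standardized effect: d = |μ_{active} − μ_{control}| / σ = |82.2 − 72.8| / 15.5 = 0.6065
Set Φ(δ − 1.960) = 0.8; then δ − 1.960 = Φ⁻¹(0.8) = 0.842, giving δ = 2.802.
δ = d·√(n/2) ⇒ n = 2(δ/d)² = 2 × (2.802 / 0.6065)² = 42.68.
Round up to the next whole unit.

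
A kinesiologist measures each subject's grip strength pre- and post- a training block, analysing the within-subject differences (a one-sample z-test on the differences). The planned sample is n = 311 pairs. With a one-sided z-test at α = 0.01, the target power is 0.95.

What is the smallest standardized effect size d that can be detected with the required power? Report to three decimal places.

Need Φ(δ − 2.326) = 0.95, so δ = 2.326 + 1.645 = 3.971.
δ = d·√n ⇒ d = δ/√n = 3.971/√311 = 0.2252.

d ≈ 0.225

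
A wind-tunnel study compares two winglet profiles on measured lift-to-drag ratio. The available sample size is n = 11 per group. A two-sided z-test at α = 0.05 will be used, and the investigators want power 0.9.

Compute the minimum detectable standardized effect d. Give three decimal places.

d ≈ 1.382

Need Φ(δ − 1.960) = 0.9, so δ = 1.960 + 1.282 = 3.242.
(Lower-tail contribution to power is negligible for δ > 0.)
δ = d·√(n/2) ⇒ d = δ/√(n/2) = 3.242/√(11/2) = 1.3822.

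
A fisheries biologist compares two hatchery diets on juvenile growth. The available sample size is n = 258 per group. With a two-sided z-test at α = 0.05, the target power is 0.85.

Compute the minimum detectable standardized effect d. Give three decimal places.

d ≈ 0.264

Need Φ(δ − 1.960) = 0.85, so δ = 1.960 + 1.036 = 2.996.
(The second rejection-region term Φ(−δ − z_{α/2}) is negligible and dropped.)
δ = d·√(n/2) ⇒ d = δ/√(n/2) = 2.996/√(258/2) = 0.2638.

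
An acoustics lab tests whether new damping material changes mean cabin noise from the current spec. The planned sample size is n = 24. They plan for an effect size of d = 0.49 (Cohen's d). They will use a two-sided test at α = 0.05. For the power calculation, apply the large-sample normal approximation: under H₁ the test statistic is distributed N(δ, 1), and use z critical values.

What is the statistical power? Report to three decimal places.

Noncentrality parameter: δ = d·√n = 0.49 × √24 = 2.4005
Two-sided α = 0.05 → critical value z_{0.025} = 1.960.
Power = Φ(δ − 1.960) + Φ(−δ − 1.960) = Φ(0.441) + Φ(-4.360) = 0.6702 + 0.0000 = 0.6702.

Power ≈ 0.670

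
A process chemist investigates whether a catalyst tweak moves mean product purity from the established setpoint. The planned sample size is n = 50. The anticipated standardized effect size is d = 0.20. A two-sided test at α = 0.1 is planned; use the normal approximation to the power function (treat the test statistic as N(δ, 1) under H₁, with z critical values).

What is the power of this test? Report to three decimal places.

Noncentrality parameter: δ = d·√n = 0.20 × √50 = 1.4142
Two-sided α = 0.1 → critical value z_{0.05} = 1.645.
Power = Φ(δ − 1.645) + Φ(−δ − 1.645) = Φ(-0.231) + Φ(-3.059) = 0.4088 + 0.0011 = 0.4099.

Power ≈ 0.410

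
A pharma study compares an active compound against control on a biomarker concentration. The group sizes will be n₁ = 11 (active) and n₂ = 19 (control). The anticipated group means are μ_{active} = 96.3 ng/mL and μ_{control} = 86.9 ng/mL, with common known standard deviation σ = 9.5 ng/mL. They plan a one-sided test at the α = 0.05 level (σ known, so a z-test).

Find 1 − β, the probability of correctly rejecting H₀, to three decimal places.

Standardized effect: d = |μ_{active} − μ_{control}| / σ = |96.3 − 86.9| / 9.5 = 0.9895
Noncentrality parameter: δ = d / √(1/n₁ + 1/n₂) = 0.9895 / √(1/11 + 1/19) = 2.6117
Critical value for a one-sided test at α = 0.05: z_α = 1.645.
Power = P(Z > 1.645 − δ) = Φ(0.967) = 0.8332.

Power ≈ 0.833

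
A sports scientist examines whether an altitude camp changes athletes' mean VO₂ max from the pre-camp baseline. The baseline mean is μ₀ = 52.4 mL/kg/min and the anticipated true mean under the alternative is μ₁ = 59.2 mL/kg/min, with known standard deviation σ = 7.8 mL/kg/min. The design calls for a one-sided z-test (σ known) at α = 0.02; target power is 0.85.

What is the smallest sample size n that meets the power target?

n = 13

Standardized effect: d = |μ₁ − μ₀| / σ = |59.2 − 52.4| / 7.8 = 0.8718
For power 0.85 need Φ(δ − z_{0.02}) = 0.85, so δ = z_{0.02} + z_{0.15} = 2.054 + 1.036 = 3.090.
δ = d·√n ⇒ n = (δ/d)² = (3.090 / 0.8718)² = 12.56.
Round up to the next whole unit.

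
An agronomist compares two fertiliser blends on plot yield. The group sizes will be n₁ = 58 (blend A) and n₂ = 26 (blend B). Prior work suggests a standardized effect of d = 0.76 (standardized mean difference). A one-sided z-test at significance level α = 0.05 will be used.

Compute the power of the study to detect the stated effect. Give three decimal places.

Noncentrality parameter: δ = d / √(1/n₁ + 1/n₂) = 0.76 / √(1/58 + 1/26) = 3.2201
One-sided α = 0.05 → critical value z_{0.05} = 1.645.
Power = P(Z > 1.645 − δ) = Φ(1.575) = 0.9424.

Power ≈ 0.942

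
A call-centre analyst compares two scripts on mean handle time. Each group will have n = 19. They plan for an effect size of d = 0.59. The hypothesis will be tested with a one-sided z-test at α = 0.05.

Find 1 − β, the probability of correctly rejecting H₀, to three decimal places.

Noncentrality parameter: δ = d·√(n/2) = 0.59 × √(19/2) = 1.8185
One-sided α = 0.05 → critical value z_{0.05} = 1.645.
Power = Φ(δ − 1.645) = Φ(0.174) = 0.5689.

Power ≈ 0.569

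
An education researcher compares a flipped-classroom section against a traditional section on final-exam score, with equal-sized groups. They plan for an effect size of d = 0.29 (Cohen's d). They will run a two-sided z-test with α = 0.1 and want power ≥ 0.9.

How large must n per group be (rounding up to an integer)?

n = 204 per group

Set Φ(δ − 1.645) = 0.9; then δ − 1.645 = Φ⁻¹(0.9) = 1.282, giving δ = 2.926.
(For δ > 0 the lower-tail rejection region contributes negligibly to power, so the one-term inversion is standard.)
δ = d·√(n/2) ⇒ n = 2(δ/d)² = 2 × (2.926 / 0.29)² = 203.66.
Rounding up, n = 204 per group.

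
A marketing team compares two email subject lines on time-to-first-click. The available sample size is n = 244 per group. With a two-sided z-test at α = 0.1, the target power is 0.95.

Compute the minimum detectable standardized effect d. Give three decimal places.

Required noncentrality: δ = z_{0.05} + z_{0.05} = 1.645 + 1.645 = 3.290.
(The second rejection-region term Φ(−δ − z_{α/2}) is negligible and dropped.)
δ = d·√(n/2) ⇒ d = δ/√(n/2) = 3.290/√(244/2) = 0.2978.

d ≈ 0.298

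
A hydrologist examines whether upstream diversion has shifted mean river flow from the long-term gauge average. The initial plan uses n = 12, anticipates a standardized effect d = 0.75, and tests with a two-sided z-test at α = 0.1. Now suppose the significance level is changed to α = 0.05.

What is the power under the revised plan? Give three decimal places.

δ = d·√n = 0.75 × √12 = 2.5981 (unchanged). New critical value: z_{0.025} = 1.960.
Revised power = Φ(δ − 1.960) + Φ(−δ − 1.960) = Φ(0.638) + Φ(-4.558) = 0.7383 + 0.0000 = 0.7383.

Power ≈ 0.738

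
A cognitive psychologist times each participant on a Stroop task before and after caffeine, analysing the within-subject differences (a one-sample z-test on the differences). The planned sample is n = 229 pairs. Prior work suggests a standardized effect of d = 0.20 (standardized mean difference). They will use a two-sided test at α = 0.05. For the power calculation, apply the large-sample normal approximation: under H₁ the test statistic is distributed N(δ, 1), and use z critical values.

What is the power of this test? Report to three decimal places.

Power ≈ 0.857

Noncentrality parameter: δ = d·√n = 0.20 × √229 = 3.0265
Two-sided α = 0.05 → critical value z_{0.025} = 1.960.
Power = Φ(δ − 1.960) + Φ(−δ − 1.960) = Φ(1.067) + Φ(-4.987) = 0.8569 + 0.0000 = 0.8569.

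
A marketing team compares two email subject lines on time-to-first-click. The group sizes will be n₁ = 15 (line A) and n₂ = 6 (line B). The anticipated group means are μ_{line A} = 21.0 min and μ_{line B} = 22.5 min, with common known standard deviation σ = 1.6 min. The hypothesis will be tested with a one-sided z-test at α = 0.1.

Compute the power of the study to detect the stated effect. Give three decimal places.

Power ≈ 0.745

Standardized effect: d = |μ_{line A} − μ_{line B}| / σ = |21.0 − 22.5| / 1.6 = 0.9375
Noncentrality parameter: δ = d / √(1/n₁ + 1/n₂) = 0.9375 / √(1/15 + 1/6) = 1.9408
One-sided α = 0.1 → critical value z_{0.1} = 1.282.
Power = Φ(δ − 1.282) = Φ(0.659) = 0.7451.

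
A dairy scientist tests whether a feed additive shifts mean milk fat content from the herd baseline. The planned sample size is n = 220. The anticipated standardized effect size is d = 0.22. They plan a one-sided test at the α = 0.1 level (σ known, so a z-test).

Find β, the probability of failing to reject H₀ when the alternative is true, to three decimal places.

Noncentrality parameter: δ = d·√n = 0.22 × √220 = 3.2631
Critical value for a one-sided test at α = 0.1: z_α = 1.282.
Power = Φ(δ − 1.282) = Φ(1.982) = 0.9762.
Type II error: β = 1 − power = 1 − 0.9762 = 0.0238.

β ≈ 0.024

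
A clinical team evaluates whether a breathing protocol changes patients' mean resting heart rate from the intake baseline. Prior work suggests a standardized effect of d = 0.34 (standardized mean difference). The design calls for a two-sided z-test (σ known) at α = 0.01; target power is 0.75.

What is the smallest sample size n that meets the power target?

For power 0.75 need Φ(δ − z_{0.005}) = 0.75, so δ = z_{0.005} + z_{0.25} = 2.576 + 0.674 = 3.250.
(Ignoring the negligible lower-tail rejection probability gives the usual closed-form inversion.)
δ = d·√n ⇒ n = (δ/d)² = (3.250 / 0.34)² = 91.39.
Rounding up, n = 92.

n = 92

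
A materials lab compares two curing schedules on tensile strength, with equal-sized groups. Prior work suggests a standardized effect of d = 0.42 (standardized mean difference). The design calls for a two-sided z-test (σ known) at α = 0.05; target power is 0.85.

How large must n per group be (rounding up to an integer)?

For power 0.85 need Φ(δ − z_{0.025}) = 0.85, so δ = z_{0.025} + z_{0.15} = 1.960 + 1.036 = 2.996.
(Ignoring the negligible lower-tail rejection probability gives the usual closed-form inversion.)
δ = d·√(n/2) ⇒ n = 2(δ/d)² = 2 × (2.996 / 0.42)² = 101.80.
Rounding up, n = 102 per group.

n = 102 per group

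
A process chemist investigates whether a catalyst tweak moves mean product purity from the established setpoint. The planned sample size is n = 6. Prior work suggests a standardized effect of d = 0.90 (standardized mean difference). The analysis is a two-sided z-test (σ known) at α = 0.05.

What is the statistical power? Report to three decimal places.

Noncentrality parameter: δ = d·√n = 0.90 × √6 = 2.2045
Critical value for a two-sided test at α = 0.05: z_{α/2} = 1.960.
Power = Φ(δ − 1.960) + Φ(−δ − 1.960) = Φ(0.245) + Φ(-4.165) = 0.5966 + 0.0000 = 0.5966.

Power ≈ 0.597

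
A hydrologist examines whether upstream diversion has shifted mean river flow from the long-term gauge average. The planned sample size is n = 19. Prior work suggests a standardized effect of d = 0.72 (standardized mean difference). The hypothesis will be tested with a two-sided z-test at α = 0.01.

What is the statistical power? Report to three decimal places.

Power ≈ 0.713

Noncentrality parameter: δ = d·√n = 0.72 × √19 = 3.1384
Two-sided α = 0.01 → critical value z_{0.005} = 2.576.
Power = Φ(δ − 2.576) + Φ(−δ − 2.576) = Φ(0.563) + Φ(-5.714) = 0.7131 + 0.0000 = 0.7131.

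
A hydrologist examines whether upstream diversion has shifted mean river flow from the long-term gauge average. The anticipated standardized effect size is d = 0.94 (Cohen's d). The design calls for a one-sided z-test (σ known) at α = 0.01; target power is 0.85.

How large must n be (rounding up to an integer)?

Set Φ(δ − 2.326) = 0.85; then δ − 2.326 = Φ⁻¹(0.85) = 1.036, giving δ = 3.363.
δ = d·√n ⇒ n = (δ/d)² = (3.363 / 0.94)² = 12.80.
Rounding up, n = 13.

n = 13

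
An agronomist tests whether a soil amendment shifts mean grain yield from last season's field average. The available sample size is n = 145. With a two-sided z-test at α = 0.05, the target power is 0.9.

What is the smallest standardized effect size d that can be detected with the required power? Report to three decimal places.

Need Φ(δ − 1.960) = 0.9, so δ = 1.960 + 1.282 = 3.242.
(The second rejection-region term Φ(−δ − z_{α/2}) is negligible and dropped.)
δ = d·√n ⇒ d = δ/√n = 3.242/√145 = 0.2692.

d ≈ 0.269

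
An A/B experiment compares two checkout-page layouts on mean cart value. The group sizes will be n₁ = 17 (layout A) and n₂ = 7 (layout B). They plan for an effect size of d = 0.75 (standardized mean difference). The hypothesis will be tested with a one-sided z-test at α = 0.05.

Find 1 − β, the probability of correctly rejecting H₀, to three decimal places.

Noncentrality parameter: δ = d / √(1/n₁ + 1/n₂) = 0.75 / √(1/17 + 1/7) = 1.6700
Critical value for a one-sided test at α = 0.05: z_α = 1.645.
Power = Φ(δ − 1.645) = Φ(0.025) = 0.5101.

Power ≈ 0.510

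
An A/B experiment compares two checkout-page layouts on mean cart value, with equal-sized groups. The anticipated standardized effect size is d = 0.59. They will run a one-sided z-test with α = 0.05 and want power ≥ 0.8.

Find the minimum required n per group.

n = 36 per group

For power 0.8 need Φ(δ − z_{0.05}) = 0.8, so δ = z_{0.05} + z_{0.20} = 1.645 + 0.842 = 2.486.
δ = d·√(n/2) ⇒ n = 2(δ/d)² = 2 × (2.486 / 0.59)² = 35.52.
Round up to the next whole unit.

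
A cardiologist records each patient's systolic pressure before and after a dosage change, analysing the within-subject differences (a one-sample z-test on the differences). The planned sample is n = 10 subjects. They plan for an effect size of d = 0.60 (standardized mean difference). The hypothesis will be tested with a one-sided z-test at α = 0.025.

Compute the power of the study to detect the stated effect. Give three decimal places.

Noncentrality parameter: δ = d·√n = 0.60 × √10 = 1.8974
One-sided α = 0.025 → critical value z_{0.025} = 1.960.
Power = P(Z > 1.960 − δ) = Φ(-0.063) = 0.4750.

Power ≈ 0.475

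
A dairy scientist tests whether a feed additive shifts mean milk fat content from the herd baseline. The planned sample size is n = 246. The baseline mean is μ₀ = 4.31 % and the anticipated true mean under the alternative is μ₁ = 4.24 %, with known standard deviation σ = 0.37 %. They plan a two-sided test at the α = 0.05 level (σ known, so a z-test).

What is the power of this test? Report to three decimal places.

Standardized effect: d = |μ₁ − μ₀| / σ = |4.24 − 4.31| / 0.37 = 0.1892
Noncentrality parameter: δ = d·√n = 0.1892 × √246 = 2.9673
Critical value for a two-sided test at α = 0.05: z_{α/2} = 1.960.
Power = Φ(δ − 1.960) + Φ(−δ − 1.960) = Φ(1.007) + Φ(-4.927) = 0.8431 + 0.0000 = 0.8431.

Power ≈ 0.843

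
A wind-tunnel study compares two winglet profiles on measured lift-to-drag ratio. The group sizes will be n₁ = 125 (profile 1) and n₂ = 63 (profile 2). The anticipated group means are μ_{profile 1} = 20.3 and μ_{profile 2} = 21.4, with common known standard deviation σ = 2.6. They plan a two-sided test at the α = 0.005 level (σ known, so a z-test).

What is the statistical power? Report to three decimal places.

Standardized effect: d = |μ_{profile 1} − μ_{profile 2}| / σ = |20.3 − 21.4| / 2.6 = 0.4231
Noncentrality parameter: δ = d / √(1/n₁ + 1/n₂) = 0.4231 / √(1/125 + 1/63) = 2.7382
Two-sided α = 0.005 → critical value z_{0.0025} = 2.807.
Power = Φ(δ − 2.807) + Φ(−δ − 2.807) = Φ(-0.069) + Φ(-5.545) = 0.4726 + 0.0000 = 0.4726.

Power ≈ 0.473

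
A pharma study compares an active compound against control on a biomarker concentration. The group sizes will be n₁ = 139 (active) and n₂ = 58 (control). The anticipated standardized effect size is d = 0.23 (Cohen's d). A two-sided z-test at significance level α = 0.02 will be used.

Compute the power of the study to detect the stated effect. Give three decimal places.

Noncentrality parameter: δ = d / √(1/n₁ + 1/n₂) = 0.23 / √(1/139 + 1/58) = 1.4714
Two-sided α = 0.02 → critical value z_{0.01} = 2.326.
Power = Φ(δ − 2.326) + Φ(−δ − 2.326) = Φ(-0.855) + Φ(-3.798) = 0.1963 + 0.0001 = 0.1963.

Power ≈ 0.196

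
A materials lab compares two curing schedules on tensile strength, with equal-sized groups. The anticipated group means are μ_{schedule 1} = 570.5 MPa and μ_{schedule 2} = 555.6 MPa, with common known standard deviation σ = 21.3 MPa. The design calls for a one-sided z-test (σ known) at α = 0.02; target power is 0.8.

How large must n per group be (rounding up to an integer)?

Standardized effect: d = |μ_{schedule 1} − μ_{schedule 2}| / σ = |570.5 − 555.6| / 21.3 = 0.6995
Set Φ(δ − 2.054) = 0.8; then δ − 2.054 = Φ⁻¹(0.8) = 0.842, giving δ = 2.895.
δ = d·√(n/2) ⇒ n = 2(δ/d)² = 2 × (2.895 / 0.6995)² = 34.26.
Rounding up, n = 35 per group.

n = 35 per group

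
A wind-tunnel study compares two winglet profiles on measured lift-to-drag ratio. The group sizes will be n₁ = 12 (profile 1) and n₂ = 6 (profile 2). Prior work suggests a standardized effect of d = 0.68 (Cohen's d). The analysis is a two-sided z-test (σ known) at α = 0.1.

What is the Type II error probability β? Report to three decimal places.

Noncentrality parameter: δ = d / √(1/n₁ + 1/n₂) = 0.68 / √(1/12 + 1/6) = 1.3600
Two-sided α = 0.1 → critical value z_{0.05} = 1.645.
Power = Φ(δ − 1.645) + Φ(−δ − 1.645) = Φ(-0.285) + Φ(-3.005) = 0.3879 + 0.0013 = 0.3892.
Type II error: β = 1 − power = 1 − 0.3892 = 0.6108.

β ≈ 0.611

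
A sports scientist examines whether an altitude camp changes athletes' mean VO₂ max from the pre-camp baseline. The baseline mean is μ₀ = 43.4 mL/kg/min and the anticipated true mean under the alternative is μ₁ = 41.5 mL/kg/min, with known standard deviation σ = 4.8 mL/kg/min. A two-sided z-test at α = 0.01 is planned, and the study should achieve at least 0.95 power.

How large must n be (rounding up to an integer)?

Standardized effect: d = |μ₁ − μ₀| / σ = |41.5 − 43.4| / 4.8 = 0.3958
For power 0.95 need Φ(δ − z_{0.005}) = 0.95, so δ = z_{0.005} + z_{0.05} = 2.576 + 1.645 = 4.221.
(Ignoring the negligible lower-tail rejection probability gives the usual closed-form inversion.)
δ = d·√n ⇒ n = (δ/d)² = (4.221 / 0.3958)² = 113.69.
Round up to the next whole unit.

n = 114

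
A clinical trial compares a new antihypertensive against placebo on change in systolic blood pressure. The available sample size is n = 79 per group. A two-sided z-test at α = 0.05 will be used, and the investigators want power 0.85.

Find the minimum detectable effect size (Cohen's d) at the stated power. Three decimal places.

d ≈ 0.477

Need Φ(δ − 1.960) = 0.85, so δ = 1.960 + 1.036 = 2.996.
(Lower-tail contribution to power is negligible for δ > 0.)
δ = d·√(n/2) ⇒ d = δ/√(n/2) = 2.996/√(79/2) = 0.4768.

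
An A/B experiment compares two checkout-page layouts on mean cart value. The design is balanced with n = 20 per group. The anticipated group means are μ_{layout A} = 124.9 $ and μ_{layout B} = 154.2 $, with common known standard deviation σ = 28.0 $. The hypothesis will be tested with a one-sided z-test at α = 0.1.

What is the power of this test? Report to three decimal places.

Standardized effect: d = |μ_{layout A} − μ_{layout B}| / σ = |124.9 − 154.2| / 28.0 = 1.0464
Noncentrality parameter: δ = d·√(n/2) = 1.0464 × √(20/2) = 3.3091
One-sided α = 0.1 → critical value z_{0.1} = 1.282.
Power = P(Z > 1.282 − δ) = Φ(2.028) = 0.9787.

Power ≈ 0.979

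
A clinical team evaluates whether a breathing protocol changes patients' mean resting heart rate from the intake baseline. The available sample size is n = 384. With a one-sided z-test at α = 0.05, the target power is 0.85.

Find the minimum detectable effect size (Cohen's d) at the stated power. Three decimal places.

Need Φ(δ − 1.645) = 0.85, so δ = 1.645 + 1.036 = 2.681.
δ = d·√n ⇒ d = δ/√n = 2.681/√384 = 0.1368.

d ≈ 0.137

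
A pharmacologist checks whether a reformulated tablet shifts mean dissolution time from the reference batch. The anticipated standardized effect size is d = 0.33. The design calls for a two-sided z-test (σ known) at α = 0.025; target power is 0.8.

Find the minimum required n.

For power 0.8 need Φ(δ − z_{0.0125}) = 0.8, so δ = z_{0.0125} + z_{0.20} = 2.241 + 0.842 = 3.083.
(The Φ(−δ − z_{α/2}) term is vanishingly small for δ > 0 and is dropped in the standard sample-size formula.)
δ = d·√n ⇒ n = (δ/d)² = (3.083 / 0.33)² = 87.28.
Rounding up, n = 88.

n = 88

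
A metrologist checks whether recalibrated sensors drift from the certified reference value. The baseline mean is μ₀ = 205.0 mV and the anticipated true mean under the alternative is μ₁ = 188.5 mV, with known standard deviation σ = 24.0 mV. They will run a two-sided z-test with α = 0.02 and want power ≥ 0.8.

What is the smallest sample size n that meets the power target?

Standardized effect: d = |μ₁ − μ₀| / σ = |188.5 − 205.0| / 24.0 = 0.6875
Set Φ(δ − 2.326) = 0.8; then δ − 2.326 = Φ⁻¹(0.8) = 0.842, giving δ = 3.168.
(Ignoring the negligible lower-tail rejection probability gives the usual closed-form inversion.)
δ = d·√n ⇒ n = (δ/d)² = (3.168 / 0.6875)² = 21.23.
Rounding up, n = 22.

n = 22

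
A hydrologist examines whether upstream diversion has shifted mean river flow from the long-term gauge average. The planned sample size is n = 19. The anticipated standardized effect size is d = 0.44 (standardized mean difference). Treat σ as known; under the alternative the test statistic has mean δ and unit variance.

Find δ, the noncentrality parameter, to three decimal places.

δ = d·√n = 0.44 × √19 = 1.9179

δ ≈ 1.918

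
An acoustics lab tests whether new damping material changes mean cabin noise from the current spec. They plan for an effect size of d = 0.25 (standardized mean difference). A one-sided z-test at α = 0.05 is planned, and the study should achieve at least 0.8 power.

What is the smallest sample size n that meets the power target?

n = 99

For power 0.8 need Φ(δ − z_{0.05}) = 0.8, so δ = z_{0.05} + z_{0.20} = 1.645 + 0.842 = 2.486.
δ = d·√n ⇒ n = (δ/d)² = (2.486 / 0.25)² = 98.92.
Rounding up, n = 99.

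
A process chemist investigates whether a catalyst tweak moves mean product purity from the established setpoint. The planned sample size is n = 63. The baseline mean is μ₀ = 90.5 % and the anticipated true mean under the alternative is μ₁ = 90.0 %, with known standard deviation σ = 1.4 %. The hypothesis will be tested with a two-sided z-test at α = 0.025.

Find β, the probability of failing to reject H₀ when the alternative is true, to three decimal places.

Standardized effect: d = |μ₁ − μ₀| / σ = |90.0 − 90.5| / 1.4 = 0.3571
Noncentrality parameter: δ = d·√n = 0.3571 × √63 = 2.8347
Critical value for a two-sided test at α = 0.025: z_{α/2} = 2.241.
Power = Φ(δ − 2.241) + Φ(−δ − 2.241) = Φ(0.593) + Φ(-5.076) = 0.7235 + 0.0000 = 0.7235.
Type II error: β = 1 − power = 1 − 0.7235 = 0.2765.

β ≈ 0.276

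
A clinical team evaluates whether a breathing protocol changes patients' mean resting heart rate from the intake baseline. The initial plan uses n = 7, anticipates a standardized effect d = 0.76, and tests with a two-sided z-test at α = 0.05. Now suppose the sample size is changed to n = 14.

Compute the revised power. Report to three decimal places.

With n = 14: δ = d·√n = 0.76 × √14 = 2.8437. Critical value z_{0.025} = 1.960.
Revised power = Φ(δ − 1.960) + Φ(−δ − 1.960) = Φ(0.884) + Φ(-4.804) = 0.8116 + 0.0000 = 0.8116.

Power ≈ 0.812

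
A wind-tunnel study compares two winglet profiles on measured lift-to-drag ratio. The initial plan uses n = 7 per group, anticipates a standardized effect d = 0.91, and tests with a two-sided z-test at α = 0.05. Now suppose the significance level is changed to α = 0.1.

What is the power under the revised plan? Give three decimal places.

Power ≈ 0.523

δ = d·√(n/2) = 0.91 × √(7/2) = 1.7025 (unchanged). New critical value: z_{0.05} = 1.645.
Revised power = Φ(δ − 1.645) + Φ(−δ − 1.645) = Φ(0.058) + Φ(-3.347) = 0.5230 + 0.0004 = 0.5234.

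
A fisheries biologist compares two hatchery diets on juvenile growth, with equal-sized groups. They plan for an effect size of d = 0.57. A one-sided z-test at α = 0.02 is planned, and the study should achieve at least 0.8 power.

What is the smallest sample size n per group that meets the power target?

n = 52 per group

For power 0.8 need Φ(δ − z_{0.02}) = 0.8, so δ = z_{0.02} + z_{0.20} = 2.054 + 0.842 = 2.895.
δ = d·√(n/2) ⇒ n = 2(δ/d)² = 2 × (2.895 / 0.57)² = 51.60.
Round up to the next whole unit.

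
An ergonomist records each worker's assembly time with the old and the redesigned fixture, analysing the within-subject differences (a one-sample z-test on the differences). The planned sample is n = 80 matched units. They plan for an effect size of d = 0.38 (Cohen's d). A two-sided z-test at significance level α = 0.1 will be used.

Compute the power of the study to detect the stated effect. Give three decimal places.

Noncentrality parameter: δ = d·√n = 0.38 × √80 = 3.3988
Two-sided α = 0.1 → critical value z_{0.05} = 1.645.
Power = Φ(δ − 1.645) + Φ(−δ − 1.645) = Φ(1.754) + Φ(-5.044) = 0.9603 + 0.0000 = 0.9603.

Power ≈ 0.960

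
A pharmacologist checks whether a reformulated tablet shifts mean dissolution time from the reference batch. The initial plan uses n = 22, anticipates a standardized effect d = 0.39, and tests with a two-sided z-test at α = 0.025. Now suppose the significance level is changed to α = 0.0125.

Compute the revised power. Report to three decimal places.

Power ≈ 0.252

δ = d·√n = 0.39 × √22 = 1.8293 (unchanged). New critical value: z_{0.0063} = 2.498.
Revised power = Φ(δ − 2.498) + Φ(−δ − 2.498) = Φ(-0.668) + Φ(-4.327) = 0.2519 + 0.0000 = 0.2519.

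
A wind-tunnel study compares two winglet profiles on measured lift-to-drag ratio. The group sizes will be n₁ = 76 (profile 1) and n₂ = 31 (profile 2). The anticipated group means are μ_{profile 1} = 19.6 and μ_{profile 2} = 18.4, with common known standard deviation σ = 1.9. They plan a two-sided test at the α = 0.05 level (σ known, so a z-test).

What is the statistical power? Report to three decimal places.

Power ≈ 0.842

Standardized effect: d = |μ_{profile 1} − μ_{profile 2}| / σ = |19.6 − 18.4| / 1.9 = 0.6316
Noncentrality parameter: δ = d / √(1/n₁ + 1/n₂) = 0.6316 / √(1/76 + 1/31) = 2.9636
Critical value for a two-sided test at α = 0.05: z_{α/2} = 1.960.
Power = Φ(δ − 1.960) + Φ(−δ − 1.960) = Φ(1.004) + Φ(-4.924) = 0.8422 + 0.0000 = 0.8422.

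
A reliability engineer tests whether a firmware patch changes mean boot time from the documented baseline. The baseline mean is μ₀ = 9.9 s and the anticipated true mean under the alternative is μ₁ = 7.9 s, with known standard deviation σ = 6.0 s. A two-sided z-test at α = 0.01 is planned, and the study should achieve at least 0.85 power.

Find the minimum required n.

n = 118

Standardized effect: d = |μ₁ − μ₀| / σ = |7.9 − 9.9| / 6.0 = 0.3333
For power 0.85 need Φ(δ − z_{0.005}) = 0.85, so δ = z_{0.005} + z_{0.15} = 2.576 + 1.036 = 3.612.
(For δ > 0 the lower-tail rejection region contributes negligibly to power, so the one-term inversion is standard.)
δ = d·√n ⇒ n = (δ/d)² = (3.612 / 0.3333)² = 117.44.
Round up to the next whole unit.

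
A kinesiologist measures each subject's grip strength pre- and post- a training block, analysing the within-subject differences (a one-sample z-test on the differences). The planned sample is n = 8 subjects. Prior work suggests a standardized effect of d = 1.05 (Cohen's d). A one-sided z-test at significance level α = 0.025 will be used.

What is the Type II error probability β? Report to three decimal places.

β ≈ 0.156

Noncentrality parameter: δ = d·√n = 1.05 × √8 = 2.9698
Critical value for a one-sided test at α = 0.025: z_α = 1.960.
Power = Φ(δ − 1.960) = Φ(1.010) = 0.8437.
Type II error: β = 1 − power = 1 − 0.8437 = 0.1563.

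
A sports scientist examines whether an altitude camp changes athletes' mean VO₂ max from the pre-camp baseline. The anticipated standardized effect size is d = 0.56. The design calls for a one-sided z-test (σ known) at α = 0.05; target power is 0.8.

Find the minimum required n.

Set Φ(δ − 1.645) = 0.8; then δ − 1.645 = Φ⁻¹(0.8) = 0.842, giving δ = 2.486.
δ = d·√n ⇒ n = (δ/d)² = (2.486 / 0.56)² = 19.71.
Round up to the next whole unit.

n = 20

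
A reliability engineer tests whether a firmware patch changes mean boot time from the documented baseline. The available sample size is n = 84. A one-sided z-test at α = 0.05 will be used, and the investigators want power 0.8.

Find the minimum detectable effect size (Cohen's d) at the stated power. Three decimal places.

d ≈ 0.271

Need Φ(δ − 1.645) = 0.8, so δ = 1.645 + 0.842 = 2.486.
δ = d·√n ⇒ d = δ/√n = 2.486/√84 = 0.2713.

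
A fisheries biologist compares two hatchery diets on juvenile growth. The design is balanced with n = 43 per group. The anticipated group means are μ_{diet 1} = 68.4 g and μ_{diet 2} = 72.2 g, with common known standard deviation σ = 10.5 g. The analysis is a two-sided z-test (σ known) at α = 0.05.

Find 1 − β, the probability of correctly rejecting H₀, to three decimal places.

Standardized effect: d = |μ_{diet 1} − μ_{diet 2}| / σ = |68.4 − 72.2| / 10.5 = 0.3619
Noncentrality parameter: δ = d·√(n/2) = 0.3619 × √(43/2) = 1.6781
Critical value for a two-sided test at α = 0.05: z_{α/2} = 1.960.
Power = Φ(δ − 1.960) + Φ(−δ − 1.960) = Φ(-0.282) + Φ(-3.638) = 0.3890 + 0.0001 = 0.3892.

Power ≈ 0.389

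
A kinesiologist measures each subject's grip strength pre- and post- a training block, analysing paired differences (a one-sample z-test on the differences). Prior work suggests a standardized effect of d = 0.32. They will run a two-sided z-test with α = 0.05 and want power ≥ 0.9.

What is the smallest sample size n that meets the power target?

Set Φ(δ − 1.960) = 0.9; then δ − 1.960 = Φ⁻¹(0.9) = 1.282, giving δ = 3.242.
(Ignoring the negligible lower-tail rejection probability gives the usual closed-form inversion.)
δ = d·√n ⇒ n = (δ/d)² = (3.242 / 0.32)² = 102.61.
Round up to the next whole unit.

n = 103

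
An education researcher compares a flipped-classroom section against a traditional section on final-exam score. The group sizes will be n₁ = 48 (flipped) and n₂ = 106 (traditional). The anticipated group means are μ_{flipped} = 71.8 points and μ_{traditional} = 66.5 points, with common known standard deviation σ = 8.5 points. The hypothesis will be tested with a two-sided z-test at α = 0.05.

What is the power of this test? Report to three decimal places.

Standardized effect: d = |μ_{flipped} − μ_{traditional}| / σ = |71.8 − 66.5| / 8.5 = 0.6235
Noncentrality parameter: δ = d / √(1/n₁ + 1/n₂) = 0.6235 / √(1/48 + 1/106) = 3.5840
Two-sided α = 0.05 → critical value z_{0.025} = 1.960.
Power = Φ(δ − 1.960) + Φ(−δ − 1.960) = Φ(1.624) + Φ(-5.544) = 0.9478 + 0.0000 = 0.9478.

Power ≈ 0.948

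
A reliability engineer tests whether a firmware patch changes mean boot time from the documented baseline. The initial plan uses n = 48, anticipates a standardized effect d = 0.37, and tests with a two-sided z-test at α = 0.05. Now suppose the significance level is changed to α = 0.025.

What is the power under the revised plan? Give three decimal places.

δ = d·√n = 0.37 × √48 = 2.5634 (unchanged). New critical value: z_{0.0125} = 2.241.
Revised power = Φ(δ − 2.241) + Φ(−δ − 2.241) = Φ(0.322) + Φ(-4.805) = 0.6263 + 0.0000 = 0.6263.

Power ≈ 0.626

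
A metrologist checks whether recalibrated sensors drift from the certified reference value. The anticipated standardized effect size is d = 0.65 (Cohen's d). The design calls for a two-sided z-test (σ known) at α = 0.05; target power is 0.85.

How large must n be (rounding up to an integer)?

Set Φ(δ − 1.960) = 0.85; then δ − 1.960 = Φ⁻¹(0.85) = 1.036, giving δ = 2.996.
(Ignoring the negligible lower-tail rejection probability gives the usual closed-form inversion.)
δ = d·√n ⇒ n = (δ/d)² = (2.996 / 0.65)² = 21.25.
Rounding up, n = 22.

n = 22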